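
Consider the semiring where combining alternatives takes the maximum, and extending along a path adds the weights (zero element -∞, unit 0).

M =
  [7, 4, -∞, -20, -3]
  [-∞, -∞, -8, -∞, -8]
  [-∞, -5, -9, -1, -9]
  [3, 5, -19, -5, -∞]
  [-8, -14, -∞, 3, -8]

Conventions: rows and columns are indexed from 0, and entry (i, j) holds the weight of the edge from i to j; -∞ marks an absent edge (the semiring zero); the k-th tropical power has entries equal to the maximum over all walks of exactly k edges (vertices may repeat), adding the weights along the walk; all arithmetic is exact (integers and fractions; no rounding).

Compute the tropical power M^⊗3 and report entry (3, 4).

M^⊗2:
  [14, 11, -4, 0, 4]
  [-16, -13, -17, -5, -16]
  [2, 4, -13, -6, -13]
  [10, 7, -3, -10, 0]
  [6, 8, -16, -2, -11]
M^⊗3:
  [21, 18, 3, 7, 11]
  [-2, 0, -21, -10, -19]
  [9, 6, -4, -10, -1]
  [17, 14, -1, 3, 7]
  [13, 10, 0, -7, 3]
Key observation: the optimum is the walk 3->0->0->4, with weight 3 + 7 + (-3) = 7.
Optimal value attained by: walk 3->0->0->4.
Answer: (M^⊗3)[3][4] = 7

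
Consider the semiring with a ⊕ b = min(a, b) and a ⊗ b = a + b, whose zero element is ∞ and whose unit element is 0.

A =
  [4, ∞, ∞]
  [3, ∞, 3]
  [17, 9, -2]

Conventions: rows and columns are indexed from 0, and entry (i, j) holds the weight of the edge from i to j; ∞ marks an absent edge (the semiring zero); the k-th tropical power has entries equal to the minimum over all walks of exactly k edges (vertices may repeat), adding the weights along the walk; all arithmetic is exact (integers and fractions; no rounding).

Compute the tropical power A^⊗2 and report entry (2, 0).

A^⊗2:
  [8, ∞, ∞]
  [7, 12, 1]
  [12, 7, -4]
Key observation: the optimum is the walk 2->1->0, with weight 9 + 3 = 12.
Optimal value attained by: walk 2->1->0.
Answer: (A^⊗2)[2][0] = 12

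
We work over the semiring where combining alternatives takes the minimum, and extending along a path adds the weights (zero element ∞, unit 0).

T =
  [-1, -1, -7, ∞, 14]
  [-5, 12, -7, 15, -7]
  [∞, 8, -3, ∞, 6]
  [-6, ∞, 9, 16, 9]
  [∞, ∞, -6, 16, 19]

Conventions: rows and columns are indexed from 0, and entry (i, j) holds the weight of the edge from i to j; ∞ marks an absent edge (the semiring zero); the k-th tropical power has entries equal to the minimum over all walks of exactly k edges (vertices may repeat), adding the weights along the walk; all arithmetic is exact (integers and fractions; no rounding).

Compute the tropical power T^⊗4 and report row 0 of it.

T^⊗2:
  [-6, -2, -10, 14, -8]
  [-6, -6, -13, 9, -1]
  [3, 5, -6, 22, 1]
  [-7, -7, -13, 25, 8]
  [10, 2, -9, 32, 0]
T^⊗3:
  [-7, -7, -14, 8, -9]
  [-11, -7, -16, 9, -13]
  [0, 2, -9, 17, -2]
  [-12, -8, -16, 8, -14]
  [-3, -1, -12, 16, -5]
T^⊗4:
  [-12, -8, -17, 7, -14]
  [-12, -12, -19, 3, -14]
  [-3, -1, -12, 14, -5]
  [-13, -13, -20, 2, -15]
  [-6, -4, -15, 11, -8]
Answer: row 0 of T^⊗4 = [-12, -8, -17, 7, -14]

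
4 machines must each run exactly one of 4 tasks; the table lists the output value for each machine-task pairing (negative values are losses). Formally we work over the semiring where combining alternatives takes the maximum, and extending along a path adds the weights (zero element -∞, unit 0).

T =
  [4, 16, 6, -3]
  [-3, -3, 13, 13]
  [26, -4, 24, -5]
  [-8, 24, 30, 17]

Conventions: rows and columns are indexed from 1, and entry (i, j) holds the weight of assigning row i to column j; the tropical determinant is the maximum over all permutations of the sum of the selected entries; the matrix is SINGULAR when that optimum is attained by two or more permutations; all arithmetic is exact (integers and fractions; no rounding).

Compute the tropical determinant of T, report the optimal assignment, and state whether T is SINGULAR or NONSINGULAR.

σ = (1, 2, 3, 4): 4 + (-3) + 24 + 17 = 42
σ = (1, 2, 4, 3): 4 + (-3) + (-5) + 30 = 26
σ = (1, 3, 2, 4): 4 + 13 + (-4) + 17 = 30
σ = (1, 3, 4, 2): 4 + 13 + (-5) + 24 = 36
σ = (1, 4, 2, 3): 4 + 13 + (-4) + 30 = 43
σ = (1, 4, 3, 2): 4 + 13 + 24 + 24 = 65
σ = (2, 1, 3, 4): 16 + (-3) + 24 + 17 = 54
σ = (2, 1, 4, 3): 16 + (-3) + (-5) + 30 = 38
σ = (2, 3, 1, 4): 16 + 13 + 26 + 17 = 72
σ = (2, 3, 4, 1): 16 + 13 + (-5) + (-8) = 16
σ = (2, 4, 1, 3): 16 + 13 + 26 + 30 = 85
σ = (2, 4, 3, 1): 16 + 13 + 24 + (-8) = 45
σ = (3, 1, 2, 4): 6 + (-3) + (-4) + 17 = 16
σ = (3, 1, 4, 2): 6 + (-3) + (-5) + 24 = 22
σ = (3, 2, 1, 4): 6 + (-3) + 26 + 17 = 46
σ = (3, 2, 4, 1): 6 + (-3) + (-5) + (-8) = -10
σ = (3, 4, 1, 2): 6 + 13 + 26 + 24 = 69
σ = (3, 4, 2, 1): 6 + 13 + (-4) + (-8) = 7
σ = (4, 1, 2, 3): (-3) + (-3) + (-4) + 30 = 20
σ = (4, 1, 3, 2): (-3) + (-3) + 24 + 24 = 42
σ = (4, 2, 1, 3): (-3) + (-3) + 26 + 30 = 50
σ = (4, 2, 3, 1): (-3) + (-3) + 24 + (-8) = 10
σ = (4, 3, 1, 2): (-3) + 13 + 26 + 24 = 60
σ = (4, 3, 2, 1): (-3) + 13 + (-4) + (-8) = -2
Optimal value attained by: σ = (2, 4, 1, 3).
Answer: det⊕(T) = 85; verdict: NONSINGULAR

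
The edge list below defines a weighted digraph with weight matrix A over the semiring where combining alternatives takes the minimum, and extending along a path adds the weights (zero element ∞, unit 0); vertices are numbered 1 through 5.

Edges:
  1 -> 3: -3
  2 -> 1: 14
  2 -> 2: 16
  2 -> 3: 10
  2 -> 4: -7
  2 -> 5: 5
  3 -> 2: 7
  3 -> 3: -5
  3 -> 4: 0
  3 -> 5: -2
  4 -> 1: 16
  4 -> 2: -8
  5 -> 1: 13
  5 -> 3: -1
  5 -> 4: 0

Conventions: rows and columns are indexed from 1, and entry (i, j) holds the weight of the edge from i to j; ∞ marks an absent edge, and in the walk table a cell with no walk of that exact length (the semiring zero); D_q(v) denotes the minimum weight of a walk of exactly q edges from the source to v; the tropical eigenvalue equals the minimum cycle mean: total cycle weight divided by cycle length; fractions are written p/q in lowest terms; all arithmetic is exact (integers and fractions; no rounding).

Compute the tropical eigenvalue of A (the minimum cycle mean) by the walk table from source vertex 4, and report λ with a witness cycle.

q=0: [∞, ∞, ∞, 0, ∞]
q=1: [16, -8, ∞, ∞, ∞]
q=2: [6, 8, 2, -15, -3]
q=3: [1, -23, -4, -3, 0]
q=4: [-9, -11, -13, -30, -18]
q=5: [-14, -38, -19, -18, -15]
Optimal cycle mean attained by: cycle 2->4->2, total (-7) + (-8), length 2.
Answer: λ = -15/2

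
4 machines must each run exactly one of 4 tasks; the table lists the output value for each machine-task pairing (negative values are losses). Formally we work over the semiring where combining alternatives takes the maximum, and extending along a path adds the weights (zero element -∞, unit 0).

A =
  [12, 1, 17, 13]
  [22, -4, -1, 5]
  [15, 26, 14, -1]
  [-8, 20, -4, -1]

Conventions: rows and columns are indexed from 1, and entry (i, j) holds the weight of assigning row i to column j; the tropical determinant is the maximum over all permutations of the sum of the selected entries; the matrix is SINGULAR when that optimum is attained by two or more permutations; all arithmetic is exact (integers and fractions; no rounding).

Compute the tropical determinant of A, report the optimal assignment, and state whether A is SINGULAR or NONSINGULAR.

σ = (1, 2, 3, 4): 12 + (-4) + 14 + (-1) = 21
σ = (1, 2, 4, 3): 12 + (-4) + (-1) + (-4) = 3
σ = (1, 3, 2, 4): 12 + (-1) + 26 + (-1) = 36
σ = (1, 3, 4, 2): 12 + (-1) + (-1) + 20 = 30
σ = (1, 4, 2, 3): 12 + 5 + 26 + (-4) = 39
σ = (1, 4, 3, 2): 12 + 5 + 14 + 20 = 51
σ = (2, 1, 3, 4): 1 + 22 + 14 + (-1) = 36
σ = (2, 1, 4, 3): 1 + 22 + (-1) + (-4) = 18
σ = (2, 3, 1, 4): 1 + (-1) + 15 + (-1) = 14
σ = (2, 3, 4, 1): 1 + (-1) + (-1) + (-8) = -9
σ = (2, 4, 1, 3): 1 + 5 + 15 + (-4) = 17
σ = (2, 4, 3, 1): 1 + 5 + 14 + (-8) = 12
σ = (3, 1, 2, 4): 17 + 22 + 26 + (-1) = 64
σ = (3, 1, 4, 2): 17 + 22 + (-1) + 20 = 58
σ = (3, 2, 1, 4): 17 + (-4) + 15 + (-1) = 27
σ = (3, 2, 4, 1): 17 + (-4) + (-1) + (-8) = 4
σ = (3, 4, 1, 2): 17 + 5 + 15 + 20 = 57
σ = (3, 4, 2, 1): 17 + 5 + 26 + (-8) = 40
σ = (4, 1, 2, 3): 13 + 22 + 26 + (-4) = 57
σ = (4, 1, 3, 2): 13 + 22 + 14 + 20 = 69
σ = (4, 2, 1, 3): 13 + (-4) + 15 + (-4) = 20
σ = (4, 2, 3, 1): 13 + (-4) + 14 + (-8) = 15
σ = (4, 3, 1, 2): 13 + (-1) + 15 + 20 = 47
σ = (4, 3, 2, 1): 13 + (-1) + 26 + (-8) = 30
Optimal value attained by: σ = (4, 1, 3, 2).
Answer: det⊕(A) = 69; verdict: NONSINGULAR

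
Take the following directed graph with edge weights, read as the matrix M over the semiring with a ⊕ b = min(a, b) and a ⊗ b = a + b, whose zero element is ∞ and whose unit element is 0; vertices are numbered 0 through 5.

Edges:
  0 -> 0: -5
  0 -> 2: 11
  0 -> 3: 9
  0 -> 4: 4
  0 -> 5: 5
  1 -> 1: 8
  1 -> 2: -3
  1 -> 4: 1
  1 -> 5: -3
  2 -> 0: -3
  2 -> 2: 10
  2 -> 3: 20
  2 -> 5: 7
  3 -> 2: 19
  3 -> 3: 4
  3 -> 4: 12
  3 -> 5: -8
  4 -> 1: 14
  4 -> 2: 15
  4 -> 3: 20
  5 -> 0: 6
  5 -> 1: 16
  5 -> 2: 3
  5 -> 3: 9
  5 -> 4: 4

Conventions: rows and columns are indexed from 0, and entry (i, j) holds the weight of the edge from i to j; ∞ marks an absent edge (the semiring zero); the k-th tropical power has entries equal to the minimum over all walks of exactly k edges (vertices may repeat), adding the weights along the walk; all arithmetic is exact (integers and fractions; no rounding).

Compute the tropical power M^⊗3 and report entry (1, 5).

M^⊗2:
  [-10, 18, 6, 4, -1, 0]
  [-6, 13, 0, 6, 1, 4]
  [-8, 23, 8, 6, 1, 2]
  [-2, 8, -5, 1, -4, -4]
  [12, 22, 11, 24, 15, 11]
  [0, 18, 13, 13, 10, 1]
M^⊗3:
  [-15, 13, 1, -1, -6, -5]
  [-11, 15, 5, 3, -2, -2]
  [-13, 15, 3, 1, -4, -3]
  [-8, 10, -1, 5, 0, -7]
  [7, 27, 14, 20, 15, 16]
  [-5, 17, 4, 9, 4, 5]
Key observation: the optimum is the walk 1->5->3->5, with weight (-3) + 9 + (-8) = -2.
Optimal value attained by: walk 1->5->3->5.
Answer: (M^⊗3)[1][5] = -2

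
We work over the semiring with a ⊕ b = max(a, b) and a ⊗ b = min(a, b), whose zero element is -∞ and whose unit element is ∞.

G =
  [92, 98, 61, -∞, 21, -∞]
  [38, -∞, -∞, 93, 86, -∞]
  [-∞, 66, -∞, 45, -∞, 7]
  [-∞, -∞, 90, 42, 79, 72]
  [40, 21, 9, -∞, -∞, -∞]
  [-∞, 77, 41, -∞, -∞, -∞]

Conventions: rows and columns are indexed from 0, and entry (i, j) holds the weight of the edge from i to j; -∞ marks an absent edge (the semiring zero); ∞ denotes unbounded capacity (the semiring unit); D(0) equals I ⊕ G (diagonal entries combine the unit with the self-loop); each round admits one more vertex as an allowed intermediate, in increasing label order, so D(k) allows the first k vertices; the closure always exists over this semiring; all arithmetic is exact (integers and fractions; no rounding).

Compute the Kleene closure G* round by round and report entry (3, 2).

D(0):
  [∞, 98, 61, -∞, 21, -∞]
  [38, ∞, -∞, 93, 86, -∞]
  [-∞, 66, ∞, 45, -∞, 7]
  [-∞, -∞, 90, ∞, 79, 72]
  [40, 21, 9, -∞, ∞, -∞]
  [-∞, 77, 41, -∞, -∞, ∞]
D(1):
  [∞, 98, 61, -∞, 21, -∞]
  [38, ∞, 38, 93, 86, -∞]
  [-∞, 66, ∞, 45, -∞, 7]
  [-∞, -∞, 90, ∞, 79, 72]
  [40, 40, 40, -∞, ∞, -∞]
  [-∞, 77, 41, -∞, -∞, ∞]
D(2):
  [∞, 98, 61, 93, 86, -∞]
  [38, ∞, 38, 93, 86, -∞]
  [38, 66, ∞, 66, 66, 7]
  [-∞, -∞, 90, ∞, 79, 72]
  [40, 40, 40, 40, ∞, -∞]
  [38, 77, 41, 77, 77, ∞]
D(3):
  [∞, 98, 61, 93, 86, 7]
  [38, ∞, 38, 93, 86, 7]
  [38, 66, ∞, 66, 66, 7]
  [38, 66, 90, ∞, 79, 72]
  [40, 40, 40, 40, ∞, 7]
  [38, 77, 41, 77, 77, ∞]
D(4):
  [∞, 98, 90, 93, 86, 72]
  [38, ∞, 90, 93, 86, 72]
  [38, 66, ∞, 66, 66, 66]
  [38, 66, 90, ∞, 79, 72]
  [40, 40, 40, 40, ∞, 40]
  [38, 77, 77, 77, 77, ∞]
D(5):
  [∞, 98, 90, 93, 86, 72]
  [40, ∞, 90, 93, 86, 72]
  [40, 66, ∞, 66, 66, 66]
  [40, 66, 90, ∞, 79, 72]
  [40, 40, 40, 40, ∞, 40]
  [40, 77, 77, 77, 77, ∞]
D(6):
  [∞, 98, 90, 93, 86, 72]
  [40, ∞, 90, 93, 86, 72]
  [40, 66, ∞, 66, 66, 66]
  [40, 72, 90, ∞, 79, 72]
  [40, 40, 40, 40, ∞, 40]
  [40, 77, 77, 77, 77, ∞]
Answer: G*[3][2] = 90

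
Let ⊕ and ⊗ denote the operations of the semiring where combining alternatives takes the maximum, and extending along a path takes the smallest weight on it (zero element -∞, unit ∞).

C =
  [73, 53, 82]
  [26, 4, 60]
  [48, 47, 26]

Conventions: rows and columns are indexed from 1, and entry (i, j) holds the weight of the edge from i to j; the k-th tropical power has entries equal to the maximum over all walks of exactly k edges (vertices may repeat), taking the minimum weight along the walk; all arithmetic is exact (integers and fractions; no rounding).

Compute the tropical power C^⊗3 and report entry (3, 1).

C^⊗2:
  [73, 53, 73]
  [48, 47, 26]
  [48, 48, 48]
C^⊗3:
  [73, 53, 73]
  [48, 48, 48]
  [48, 48, 48]
Key observation: the optimum is the walk 3->1->1->1, with weight 48 min 73 min 73 = 48.
Optimal value attained by: walk 3->1->1->1.
Answer: (C^⊗3)[3][1] = 48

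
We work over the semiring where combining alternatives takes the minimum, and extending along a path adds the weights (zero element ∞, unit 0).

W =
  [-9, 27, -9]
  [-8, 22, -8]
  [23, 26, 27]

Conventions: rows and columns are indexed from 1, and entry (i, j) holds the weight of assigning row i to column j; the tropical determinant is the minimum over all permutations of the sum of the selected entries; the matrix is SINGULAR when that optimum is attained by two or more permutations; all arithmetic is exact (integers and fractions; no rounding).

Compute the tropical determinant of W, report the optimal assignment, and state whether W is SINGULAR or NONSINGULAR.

σ = (1, 2, 3): (-9) + 22 + 27 = 40
σ = (1, 3, 2): (-9) + (-8) + 26 = 9
σ = (2, 1, 3): 27 + (-8) + 27 = 46
σ = (2, 3, 1): 27 + (-8) + 23 = 42
σ = (3, 1, 2): (-9) + (-8) + 26 = 9
σ = (3, 2, 1): (-9) + 22 + 23 = 36
Optimal value attained by: σ = (1, 3, 2).
Answer: det⊕(W) = 9; verdict: SINGULAR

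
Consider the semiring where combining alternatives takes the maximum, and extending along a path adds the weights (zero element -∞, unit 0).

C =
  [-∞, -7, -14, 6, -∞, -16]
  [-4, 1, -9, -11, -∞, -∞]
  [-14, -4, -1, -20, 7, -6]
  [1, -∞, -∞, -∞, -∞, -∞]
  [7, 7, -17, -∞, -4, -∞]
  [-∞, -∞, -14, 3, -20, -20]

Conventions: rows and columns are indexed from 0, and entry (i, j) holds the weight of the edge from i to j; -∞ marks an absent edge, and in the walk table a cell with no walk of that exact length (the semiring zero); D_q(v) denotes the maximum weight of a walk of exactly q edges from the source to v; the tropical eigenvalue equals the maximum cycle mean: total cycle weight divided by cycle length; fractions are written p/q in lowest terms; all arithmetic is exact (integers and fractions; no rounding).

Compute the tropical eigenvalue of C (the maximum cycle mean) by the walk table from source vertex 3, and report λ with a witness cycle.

q=0: [-∞, -∞, -∞, 0, -∞, -∞]
q=1: [1, -∞, -∞, -∞, -∞, -∞]
q=2: [-∞, -6, -13, 7, -∞, -15]
q=3: [8, -5, -14, -12, -6, -19]
q=4: [1, 1, -6, 14, -7, -8]
q=5: [15, 2, -7, 7, 1, -12]
q=6: [8, 8, 1, 21, 0, -1]
Optimal cycle mean attained by: cycle 0->3->0, total 6 + 1, length 2.
Answer: λ = 7/2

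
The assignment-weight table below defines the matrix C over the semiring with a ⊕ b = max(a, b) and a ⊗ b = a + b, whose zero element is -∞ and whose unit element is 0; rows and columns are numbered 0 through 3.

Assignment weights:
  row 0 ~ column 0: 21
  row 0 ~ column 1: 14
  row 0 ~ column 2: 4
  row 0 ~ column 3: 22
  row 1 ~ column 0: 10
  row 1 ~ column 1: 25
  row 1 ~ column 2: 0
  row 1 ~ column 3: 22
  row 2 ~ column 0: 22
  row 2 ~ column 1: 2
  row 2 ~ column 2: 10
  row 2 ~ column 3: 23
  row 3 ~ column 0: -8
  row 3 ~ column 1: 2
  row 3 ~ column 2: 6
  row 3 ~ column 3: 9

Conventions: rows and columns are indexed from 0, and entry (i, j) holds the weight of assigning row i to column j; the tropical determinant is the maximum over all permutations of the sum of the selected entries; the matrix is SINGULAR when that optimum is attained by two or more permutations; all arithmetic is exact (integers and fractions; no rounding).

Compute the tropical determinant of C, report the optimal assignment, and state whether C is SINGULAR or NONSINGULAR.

σ = (0, 1, 2, 3): 21 + 25 + 10 + 9 = 65
σ = (0, 1, 3, 2): 21 + 25 + 23 + 6 = 75
σ = (0, 2, 1, 3): 21 + 0 + 2 + 9 = 32
σ = (0, 2, 3, 1): 21 + 0 + 23 + 2 = 46
σ = (0, 3, 1, 2): 21 + 22 + 2 + 6 = 51
σ = (0, 3, 2, 1): 21 + 22 + 10 + 2 = 55
σ = (1, 0, 2, 3): 14 + 10 + 10 + 9 = 43
σ = (1, 0, 3, 2): 14 + 10 + 23 + 6 = 53
σ = (1, 2, 0, 3): 14 + 0 + 22 + 9 = 45
σ = (1, 2, 3, 0): 14 + 0 + 23 + (-8) = 29
σ = (1, 3, 0, 2): 14 + 22 + 22 + 6 = 64
σ = (1, 3, 2, 0): 14 + 22 + 10 + (-8) = 38
σ = (2, 0, 1, 3): 4 + 10 + 2 + 9 = 25
σ = (2, 0, 3, 1): 4 + 10 + 23 + 2 = 39
σ = (2, 1, 0, 3): 4 + 25 + 22 + 9 = 60
σ = (2, 1, 3, 0): 4 + 25 + 23 + (-8) = 44
σ = (2, 3, 0, 1): 4 + 22 + 22 + 2 = 50
σ = (2, 3, 1, 0): 4 + 22 + 2 + (-8) = 20
σ = (3, 0, 1, 2): 22 + 10 + 2 + 6 = 40
σ = (3, 0, 2, 1): 22 + 10 + 10 + 2 = 44
σ = (3, 1, 0, 2): 22 + 25 + 22 + 6 = 75
σ = (3, 1, 2, 0): 22 + 25 + 10 + (-8) = 49
σ = (3, 2, 0, 1): 22 + 0 + 22 + 2 = 46
σ = (3, 2, 1, 0): 22 + 0 + 2 + (-8) = 16
Optimal value attained by: σ = (0, 1, 3, 2).
Answer: det⊕(C) = 75; verdict: SINGULAR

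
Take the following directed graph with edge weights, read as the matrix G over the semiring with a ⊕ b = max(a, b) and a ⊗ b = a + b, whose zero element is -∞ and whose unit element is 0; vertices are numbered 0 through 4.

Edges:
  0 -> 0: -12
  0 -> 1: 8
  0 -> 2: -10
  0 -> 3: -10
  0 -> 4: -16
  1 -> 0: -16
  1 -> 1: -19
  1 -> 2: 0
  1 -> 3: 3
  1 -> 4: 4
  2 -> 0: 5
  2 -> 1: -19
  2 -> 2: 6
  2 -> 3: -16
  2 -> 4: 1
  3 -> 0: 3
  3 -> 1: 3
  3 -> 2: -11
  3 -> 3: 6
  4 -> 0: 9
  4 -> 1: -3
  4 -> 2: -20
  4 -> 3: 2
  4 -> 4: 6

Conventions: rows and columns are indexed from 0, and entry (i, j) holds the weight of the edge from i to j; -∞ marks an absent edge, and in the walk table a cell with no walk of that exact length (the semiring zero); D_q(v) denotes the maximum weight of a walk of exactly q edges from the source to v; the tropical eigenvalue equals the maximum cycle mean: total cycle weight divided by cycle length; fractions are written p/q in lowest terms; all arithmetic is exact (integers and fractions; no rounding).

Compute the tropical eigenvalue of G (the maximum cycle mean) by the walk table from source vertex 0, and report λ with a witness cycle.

q=0: [0, -∞, -∞, -∞, -∞]
q=1: [-12, 8, -10, -10, -16]
q=2: [-5, -4, 8, 11, 12]
q=3: [21, 14, 14, 17, 18]
q=4: [27, 29, 20, 23, 24]
q=5: [33, 35, 29, 32, 33]
Optimal cycle mean attained by: cycle 0->1->4->0, total 8 + 4 + 9, length 3.
Answer: λ = 7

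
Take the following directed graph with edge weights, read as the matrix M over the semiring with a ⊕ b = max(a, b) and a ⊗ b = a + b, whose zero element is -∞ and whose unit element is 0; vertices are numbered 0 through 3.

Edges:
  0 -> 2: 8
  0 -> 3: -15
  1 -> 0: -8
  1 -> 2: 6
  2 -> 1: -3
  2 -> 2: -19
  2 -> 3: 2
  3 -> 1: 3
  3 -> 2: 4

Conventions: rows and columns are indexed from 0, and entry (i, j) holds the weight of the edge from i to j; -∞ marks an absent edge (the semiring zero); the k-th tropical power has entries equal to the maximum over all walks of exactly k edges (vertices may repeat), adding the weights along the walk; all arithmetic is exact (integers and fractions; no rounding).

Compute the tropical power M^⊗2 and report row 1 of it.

M^⊗2:
  [-∞, 5, -11, 10]
  [-∞, 3, 0, 8]
  [-11, 5, 6, -17]
  [-5, 1, 9, 6]
Answer: row 1 of M^⊗2 = [-∞, 3, 0, 8]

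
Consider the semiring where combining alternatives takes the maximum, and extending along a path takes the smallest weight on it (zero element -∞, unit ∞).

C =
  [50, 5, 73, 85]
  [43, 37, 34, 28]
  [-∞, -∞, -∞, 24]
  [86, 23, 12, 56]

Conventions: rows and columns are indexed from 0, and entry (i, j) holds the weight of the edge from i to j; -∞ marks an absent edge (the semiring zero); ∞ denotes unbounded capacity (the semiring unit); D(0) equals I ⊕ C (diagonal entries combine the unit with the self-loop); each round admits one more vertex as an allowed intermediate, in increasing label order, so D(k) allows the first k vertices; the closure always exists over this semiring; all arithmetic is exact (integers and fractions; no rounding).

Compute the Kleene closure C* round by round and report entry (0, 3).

D(0):
  [∞, 5, 73, 85]
  [43, ∞, 34, 28]
  [-∞, -∞, ∞, 24]
  [86, 23, 12, ∞]
D(1):
  [∞, 5, 73, 85]
  [43, ∞, 43, 43]
  [-∞, -∞, ∞, 24]
  [86, 23, 73, ∞]
D(2):
  [∞, 5, 73, 85]
  [43, ∞, 43, 43]
  [-∞, -∞, ∞, 24]
  [86, 23, 73, ∞]
D(3):
  [∞, 5, 73, 85]
  [43, ∞, 43, 43]
  [-∞, -∞, ∞, 24]
  [86, 23, 73, ∞]
D(4):
  [∞, 23, 73, 85]
  [43, ∞, 43, 43]
  [24, 23, ∞, 24]
  [86, 23, 73, ∞]
Answer: C*[0][3] = 85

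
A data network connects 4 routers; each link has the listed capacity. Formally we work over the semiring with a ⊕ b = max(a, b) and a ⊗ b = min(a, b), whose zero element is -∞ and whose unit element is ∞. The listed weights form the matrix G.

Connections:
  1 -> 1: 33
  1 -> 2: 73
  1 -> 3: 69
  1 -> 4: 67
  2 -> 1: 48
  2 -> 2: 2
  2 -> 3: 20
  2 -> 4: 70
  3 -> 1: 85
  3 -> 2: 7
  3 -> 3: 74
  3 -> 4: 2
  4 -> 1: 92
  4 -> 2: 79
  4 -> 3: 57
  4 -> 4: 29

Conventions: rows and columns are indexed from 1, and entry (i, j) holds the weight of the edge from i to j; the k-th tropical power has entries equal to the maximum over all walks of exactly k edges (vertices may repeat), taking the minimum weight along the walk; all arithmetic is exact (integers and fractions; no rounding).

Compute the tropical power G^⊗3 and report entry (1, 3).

G^⊗2:
  [69, 67, 69, 70]
  [70, 70, 57, 48]
  [74, 73, 74, 67]
  [57, 73, 69, 70]
G^⊗3:
  [70, 70, 69, 67]
  [57, 70, 69, 70]
  [74, 73, 74, 70]
  [70, 70, 69, 70]
Key observation: the optimum is the walk 1->3->3->3, with weight 69 min 74 min 74 = 69.
Optimal value attained by: walk 1->3->3->3.
Answer: (G^⊗3)[1][3] = 69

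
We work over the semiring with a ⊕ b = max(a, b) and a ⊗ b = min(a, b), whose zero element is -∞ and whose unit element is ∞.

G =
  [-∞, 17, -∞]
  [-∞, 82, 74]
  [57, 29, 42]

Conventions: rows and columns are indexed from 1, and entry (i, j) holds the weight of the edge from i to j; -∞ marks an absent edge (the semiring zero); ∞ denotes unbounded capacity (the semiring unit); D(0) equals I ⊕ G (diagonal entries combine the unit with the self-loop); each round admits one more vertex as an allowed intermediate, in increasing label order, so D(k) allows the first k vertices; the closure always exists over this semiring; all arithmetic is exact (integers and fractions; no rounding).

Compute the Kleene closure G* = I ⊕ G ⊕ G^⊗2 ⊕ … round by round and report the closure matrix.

D(0):
  [∞, 17, -∞]
  [-∞, ∞, 74]
  [57, 29, ∞]
D(1):
  [∞, 17, -∞]
  [-∞, ∞, 74]
  [57, 29, ∞]
D(2):
  [∞, 17, 17]
  [-∞, ∞, 74]
  [57, 29, ∞]
D(3):
  [∞, 17, 17]
  [57, ∞, 74]
  [57, 29, ∞]
Answer: G* = [[∞, 17, 17], [57, ∞, 74], [57, 29, ∞]]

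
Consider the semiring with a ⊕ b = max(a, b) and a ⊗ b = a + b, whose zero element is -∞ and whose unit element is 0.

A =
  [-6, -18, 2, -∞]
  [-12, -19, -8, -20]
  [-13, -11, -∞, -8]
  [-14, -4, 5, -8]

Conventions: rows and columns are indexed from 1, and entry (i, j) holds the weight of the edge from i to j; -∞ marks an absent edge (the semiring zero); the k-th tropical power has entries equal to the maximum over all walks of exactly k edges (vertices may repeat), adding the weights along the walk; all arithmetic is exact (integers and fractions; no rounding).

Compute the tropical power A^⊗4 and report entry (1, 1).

A^⊗2:
  [-11, -9, -4, -6]
  [-18, -19, -10, -16]
  [-19, -12, -3, -16]
  [-8, -6, -3, -3]
A^⊗3:
  [-17, -10, -1, -12]
  [-23, -20, -11, -18]
  [-16, -14, -11, -11]
  [-14, -7, 2, -11]
A^⊗4:
  [-14, -12, -7, -9]
  [-24, -22, -13, -19]
  [-22, -15, -6, -19]
  [-11, -9, -6, -6]
Key observation: the optimum is the walk 1->3->4->3->1, with weight 2 + (-8) + 5 + (-13) = -14.
Optimal value attained by: walk 1->3->4->3->1.
Answer: (A^⊗4)[1][1] = -14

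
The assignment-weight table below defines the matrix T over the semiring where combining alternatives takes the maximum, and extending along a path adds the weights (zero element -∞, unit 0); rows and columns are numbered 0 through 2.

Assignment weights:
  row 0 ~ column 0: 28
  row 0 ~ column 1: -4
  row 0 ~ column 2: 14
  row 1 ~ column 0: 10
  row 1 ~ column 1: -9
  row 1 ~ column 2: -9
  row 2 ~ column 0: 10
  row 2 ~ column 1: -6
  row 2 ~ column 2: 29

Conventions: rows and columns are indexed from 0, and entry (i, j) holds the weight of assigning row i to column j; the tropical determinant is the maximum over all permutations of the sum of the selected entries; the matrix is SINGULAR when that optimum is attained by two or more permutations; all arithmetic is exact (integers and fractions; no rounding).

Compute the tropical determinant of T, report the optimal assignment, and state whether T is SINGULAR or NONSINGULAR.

σ = (0, 1, 2): 28 + (-9) + 29 = 48
σ = (0, 2, 1): 28 + (-9) + (-6) = 13
σ = (1, 0, 2): (-4) + 10 + 29 = 35
σ = (1, 2, 0): (-4) + (-9) + 10 = -3
σ = (2, 0, 1): 14 + 10 + (-6) = 18
σ = (2, 1, 0): 14 + (-9) + 10 = 15
Optimal value attained by: σ = (0, 1, 2).
Answer: det⊕(T) = 48; verdict: NONSINGULAR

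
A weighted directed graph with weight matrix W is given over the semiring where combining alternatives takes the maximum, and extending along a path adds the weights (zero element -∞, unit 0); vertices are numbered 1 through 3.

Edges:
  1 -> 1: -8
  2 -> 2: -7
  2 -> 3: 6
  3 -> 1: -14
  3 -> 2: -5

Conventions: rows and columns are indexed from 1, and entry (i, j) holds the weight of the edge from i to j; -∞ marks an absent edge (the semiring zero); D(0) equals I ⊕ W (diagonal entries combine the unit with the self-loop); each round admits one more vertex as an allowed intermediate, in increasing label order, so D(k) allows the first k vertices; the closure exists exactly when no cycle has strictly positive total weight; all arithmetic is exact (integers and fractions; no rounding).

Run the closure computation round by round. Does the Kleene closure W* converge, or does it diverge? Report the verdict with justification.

D(0):
  [0, -∞, -∞]
  [-∞, 0, 6]
  [-14, -5, 0]
D(1):
  [0, -∞, -∞]
  [-∞, 0, 6]
  [-14, -5, 0]
Detection: at round 2, diagonal entry (3, 3) turns strictly positive.
Key observation: the cycle 3->2->3 has total weight (-5) + 6, which is strictly positive.
Answer: DIVERGES — positive cycle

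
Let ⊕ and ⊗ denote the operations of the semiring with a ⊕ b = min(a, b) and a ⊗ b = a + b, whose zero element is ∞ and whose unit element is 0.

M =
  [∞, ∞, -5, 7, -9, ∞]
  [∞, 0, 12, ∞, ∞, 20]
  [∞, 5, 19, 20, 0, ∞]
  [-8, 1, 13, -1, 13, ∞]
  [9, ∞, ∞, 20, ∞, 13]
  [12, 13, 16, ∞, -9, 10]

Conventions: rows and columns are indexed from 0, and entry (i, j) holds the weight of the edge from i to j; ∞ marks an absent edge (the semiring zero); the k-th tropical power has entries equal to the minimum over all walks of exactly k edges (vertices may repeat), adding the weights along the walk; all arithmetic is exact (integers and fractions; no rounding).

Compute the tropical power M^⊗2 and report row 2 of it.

M^⊗2:
  [-1, 0, 14, 6, -5, 4]
  [32, 0, 12, 32, 11, 20]
  [9, 5, 17, 19, 19, 13]
  [-9, 0, -13, -2, -17, 21]
  [12, 21, 4, 16, 0, 23]
  [0, 13, 7, 11, 1, 4]
Answer: row 2 of M^⊗2 = [9, 5, 17, 19, 19, 13]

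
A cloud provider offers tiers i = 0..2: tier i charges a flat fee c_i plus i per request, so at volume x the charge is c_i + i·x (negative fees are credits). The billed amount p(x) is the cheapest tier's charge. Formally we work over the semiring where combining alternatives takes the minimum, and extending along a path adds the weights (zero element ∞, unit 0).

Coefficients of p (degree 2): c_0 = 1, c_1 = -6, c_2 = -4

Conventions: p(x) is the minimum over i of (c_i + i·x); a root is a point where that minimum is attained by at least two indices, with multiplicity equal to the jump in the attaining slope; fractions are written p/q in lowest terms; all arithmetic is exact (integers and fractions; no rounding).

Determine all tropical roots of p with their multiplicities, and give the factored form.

hull edge (i=0, c=1) to (i=1, c=-6): slope -7, span 1
hull edge (i=1, c=-6) to (i=2, c=-4): slope 2, span 1
Factored form: p(x) = -4 ⊗ (x ⊕ (-2)) ⊗ (x ⊕ 7)
Answer: roots = -2 (mult 1), 7 (mult 1)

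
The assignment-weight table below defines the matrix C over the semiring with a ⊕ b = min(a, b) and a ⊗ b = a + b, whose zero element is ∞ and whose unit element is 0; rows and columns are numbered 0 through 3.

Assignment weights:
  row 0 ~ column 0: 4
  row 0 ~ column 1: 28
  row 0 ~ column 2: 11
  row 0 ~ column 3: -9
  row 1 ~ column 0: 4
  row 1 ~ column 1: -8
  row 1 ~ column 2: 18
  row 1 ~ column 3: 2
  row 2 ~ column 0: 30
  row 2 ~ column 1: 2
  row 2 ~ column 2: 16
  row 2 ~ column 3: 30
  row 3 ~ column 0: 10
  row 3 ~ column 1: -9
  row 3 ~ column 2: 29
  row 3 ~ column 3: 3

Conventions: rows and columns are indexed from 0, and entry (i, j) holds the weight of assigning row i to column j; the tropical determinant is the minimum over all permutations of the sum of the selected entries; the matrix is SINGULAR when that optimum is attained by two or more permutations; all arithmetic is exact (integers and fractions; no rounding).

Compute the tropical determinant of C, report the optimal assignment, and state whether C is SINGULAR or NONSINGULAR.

σ = (0, 1, 2, 3): 4 + (-8) + 16 + 3 = 15
σ = (0, 1, 3, 2): 4 + (-8) + 30 + 29 = 55
σ = (0, 2, 1, 3): 4 + 18 + 2 + 3 = 27
σ = (0, 2, 3, 1): 4 + 18 + 30 + (-9) = 43
σ = (0, 3, 1, 2): 4 + 2 + 2 + 29 = 37
σ = (0, 3, 2, 1): 4 + 2 + 16 + (-9) = 13
σ = (1, 0, 2, 3): 28 + 4 + 16 + 3 = 51
σ = (1, 0, 3, 2): 28 + 4 + 30 + 29 = 91
σ = (1, 2, 0, 3): 28 + 18 + 30 + 3 = 79
σ = (1, 2, 3, 0): 28 + 18 + 30 + 10 = 86
σ = (1, 3, 0, 2): 28 + 2 + 30 + 29 = 89
σ = (1, 3, 2, 0): 28 + 2 + 16 + 10 = 56
σ = (2, 0, 1, 3): 11 + 4 + 2 + 3 = 20
σ = (2, 0, 3, 1): 11 + 4 + 30 + (-9) = 36
σ = (2, 1, 0, 3): 11 + (-8) + 30 + 3 = 36
σ = (2, 1, 3, 0): 11 + (-8) + 30 + 10 = 43
σ = (2, 3, 0, 1): 11 + 2 + 30 + (-9) = 34
σ = (2, 3, 1, 0): 11 + 2 + 2 + 10 = 25
σ = (3, 0, 1, 2): (-9) + 4 + 2 + 29 = 26
σ = (3, 0, 2, 1): (-9) + 4 + 16 + (-9) = 2
σ = (3, 1, 0, 2): (-9) + (-8) + 30 + 29 = 42
σ = (3, 1, 2, 0): (-9) + (-8) + 16 + 10 = 9
σ = (3, 2, 0, 1): (-9) + 18 + 30 + (-9) = 30
σ = (3, 2, 1, 0): (-9) + 18 + 2 + 10 = 21
Optimal value attained by: σ = (3, 0, 2, 1).
Answer: det⊕(C) = 2; verdict: NONSINGULAR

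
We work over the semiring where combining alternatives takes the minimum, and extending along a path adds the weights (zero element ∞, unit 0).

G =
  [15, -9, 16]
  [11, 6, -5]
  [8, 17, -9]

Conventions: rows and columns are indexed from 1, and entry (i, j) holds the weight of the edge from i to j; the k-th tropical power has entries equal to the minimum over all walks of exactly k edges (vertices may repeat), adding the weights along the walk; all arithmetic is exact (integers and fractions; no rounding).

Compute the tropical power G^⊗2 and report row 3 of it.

G^⊗2:
  [2, -3, -14]
  [3, 2, -14]
  [-1, -1, -18]
Answer: row 3 of G^⊗2 = [-1, -1, -18]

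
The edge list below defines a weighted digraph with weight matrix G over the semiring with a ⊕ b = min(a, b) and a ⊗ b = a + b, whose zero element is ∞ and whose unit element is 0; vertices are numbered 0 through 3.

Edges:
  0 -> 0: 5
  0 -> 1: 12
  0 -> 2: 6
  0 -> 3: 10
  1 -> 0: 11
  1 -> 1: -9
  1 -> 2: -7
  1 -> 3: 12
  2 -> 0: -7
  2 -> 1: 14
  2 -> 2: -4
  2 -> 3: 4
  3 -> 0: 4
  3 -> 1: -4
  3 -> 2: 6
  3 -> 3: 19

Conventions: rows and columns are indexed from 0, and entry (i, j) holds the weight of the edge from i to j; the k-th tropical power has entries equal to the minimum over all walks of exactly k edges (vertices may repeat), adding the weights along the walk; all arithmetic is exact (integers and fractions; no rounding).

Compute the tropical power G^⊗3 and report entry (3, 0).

G^⊗2:
  [-1, 3, 2, 10]
  [-14, -18, -16, -3]
  [-11, 0, -8, 0]
  [-1, -13, -11, 8]
G^⊗3:
  [-5, -6, -4, 6]
  [-23, -27, -25, -12]
  [-15, -9, -12, -4]
  [-18, -22, -20, -7]
Key observation: the optimum is the walk 3->1->2->0, with weight (-4) + (-7) + (-7) = -18.
Optimal value attained by: walk 3->1->2->0.
Answer: (G^⊗3)[3][0] = -18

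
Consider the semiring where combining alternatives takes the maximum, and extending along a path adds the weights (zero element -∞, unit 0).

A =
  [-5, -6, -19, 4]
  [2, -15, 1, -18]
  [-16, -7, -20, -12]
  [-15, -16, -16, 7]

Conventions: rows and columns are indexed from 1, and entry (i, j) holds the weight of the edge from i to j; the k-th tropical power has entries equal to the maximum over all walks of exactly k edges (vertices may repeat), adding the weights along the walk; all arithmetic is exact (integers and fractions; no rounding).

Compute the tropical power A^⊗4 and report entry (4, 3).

A^⊗2:
  [-4, -11, -5, 11]
  [-3, -4, -14, 6]
  [-5, -22, -6, -5]
  [-8, -9, -9, 14]
A^⊗3:
  [-4, -5, -5, 18]
  [-2, -9, -3, 13]
  [-10, -11, -21, 2]
  [-1, -2, -2, 21]
A^⊗4:
  [3, 2, 2, 25]
  [-2, -3, -3, 20]
  [-9, -14, -10, 9]
  [6, 5, 5, 28]
Key observation: the optimum is the walk 4->4->4->4->3, with weight 7 + 7 + 7 + (-16) = 5.
Optimal value attained by: walk 4->4->4->4->3.
Answer: (A^⊗4)[4][3] = 5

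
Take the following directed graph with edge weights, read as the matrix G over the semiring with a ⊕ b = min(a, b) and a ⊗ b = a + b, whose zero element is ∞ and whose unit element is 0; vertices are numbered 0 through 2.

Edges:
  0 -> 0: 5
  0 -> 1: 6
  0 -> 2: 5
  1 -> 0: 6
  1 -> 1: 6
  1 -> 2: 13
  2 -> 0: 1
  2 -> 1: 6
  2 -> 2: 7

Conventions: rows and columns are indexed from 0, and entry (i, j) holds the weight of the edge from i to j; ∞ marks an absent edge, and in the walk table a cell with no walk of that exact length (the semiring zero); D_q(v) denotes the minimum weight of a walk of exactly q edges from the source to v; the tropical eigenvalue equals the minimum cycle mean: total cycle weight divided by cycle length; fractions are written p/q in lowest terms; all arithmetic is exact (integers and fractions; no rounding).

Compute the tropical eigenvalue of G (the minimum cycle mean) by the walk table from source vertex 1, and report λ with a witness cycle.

q=0: [∞, 0, ∞]
q=1: [6, 6, 13]
q=2: [11, 12, 11]
q=3: [12, 17, 16]
Optimal cycle mean attained by: cycle 0->2->0, total 5 + 1, length 2.
Answer: λ = 3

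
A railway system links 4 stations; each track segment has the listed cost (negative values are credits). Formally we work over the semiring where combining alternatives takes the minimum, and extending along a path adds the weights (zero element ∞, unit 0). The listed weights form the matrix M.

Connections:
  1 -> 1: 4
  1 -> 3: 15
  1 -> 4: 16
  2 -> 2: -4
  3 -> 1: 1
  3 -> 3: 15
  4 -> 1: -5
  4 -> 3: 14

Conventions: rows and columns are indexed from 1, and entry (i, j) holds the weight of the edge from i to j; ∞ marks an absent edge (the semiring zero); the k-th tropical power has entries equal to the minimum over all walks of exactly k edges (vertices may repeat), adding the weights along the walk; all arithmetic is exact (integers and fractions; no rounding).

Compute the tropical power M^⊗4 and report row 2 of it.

M^⊗2:
  [8, ∞, 19, 20]
  [∞, -8, ∞, ∞]
  [5, ∞, 16, 17]
  [-1, ∞, 10, 11]
M^⊗3:
  [12, ∞, 23, 24]
  [∞, -12, ∞, ∞]
  [9, ∞, 20, 21]
  [3, ∞, 14, 15]
M^⊗4:
  [16, ∞, 27, 28]
  [∞, -16, ∞, ∞]
  [13, ∞, 24, 25]
  [7, ∞, 18, 19]
Answer: row 2 of M^⊗4 = [∞, -16, ∞, ∞]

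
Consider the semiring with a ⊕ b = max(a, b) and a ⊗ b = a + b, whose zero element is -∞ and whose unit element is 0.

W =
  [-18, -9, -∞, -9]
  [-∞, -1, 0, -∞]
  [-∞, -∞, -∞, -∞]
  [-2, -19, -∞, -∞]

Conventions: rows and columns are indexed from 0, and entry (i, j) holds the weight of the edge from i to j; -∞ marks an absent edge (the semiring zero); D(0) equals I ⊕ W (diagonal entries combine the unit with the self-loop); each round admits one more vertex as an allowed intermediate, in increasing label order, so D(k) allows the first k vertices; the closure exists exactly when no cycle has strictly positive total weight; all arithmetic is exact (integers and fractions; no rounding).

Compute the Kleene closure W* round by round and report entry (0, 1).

D(0):
  [0, -9, -∞, -9]
  [-∞, 0, 0, -∞]
  [-∞, -∞, 0, -∞]
  [-2, -19, -∞, 0]
D(1):
  [0, -9, -∞, -9]
  [-∞, 0, 0, -∞]
  [-∞, -∞, 0, -∞]
  [-2, -11, -∞, 0]
D(2):
  [0, -9, -9, -9]
  [-∞, 0, 0, -∞]
  [-∞, -∞, 0, -∞]
  [-2, -11, -11, 0]
D(3):
  [0, -9, -9, -9]
  [-∞, 0, 0, -∞]
  [-∞, -∞, 0, -∞]
  [-2, -11, -11, 0]
D(4):
  [0, -9, -9, -9]
  [-∞, 0, 0, -∞]
  [-∞, -∞, 0, -∞]
  [-2, -11, -11, 0]
Answer: W*[0][1] = -9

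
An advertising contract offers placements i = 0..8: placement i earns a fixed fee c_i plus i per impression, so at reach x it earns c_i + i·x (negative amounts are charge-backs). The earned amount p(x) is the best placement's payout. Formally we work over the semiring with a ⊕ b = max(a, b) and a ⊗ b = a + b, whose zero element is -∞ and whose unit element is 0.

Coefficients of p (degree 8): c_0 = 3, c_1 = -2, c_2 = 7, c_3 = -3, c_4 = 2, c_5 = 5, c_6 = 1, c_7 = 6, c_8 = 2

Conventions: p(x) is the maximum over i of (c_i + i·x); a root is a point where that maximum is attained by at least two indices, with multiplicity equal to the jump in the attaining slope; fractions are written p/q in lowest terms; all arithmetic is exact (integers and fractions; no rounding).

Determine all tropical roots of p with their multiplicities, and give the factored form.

hull edge (i=0, c=3) to (i=2, c=7): slope 2, span 2
hull edge (i=2, c=7) to (i=7, c=6): slope -1/5, span 5
hull edge (i=7, c=6) to (i=8, c=2): slope -4, span 1
Factored form: p(x) = 2 ⊗ (x ⊕ (-2)) ⊗ (x ⊕ (-2)) ⊗ (x ⊕ 1/5) ⊗ (x ⊕ 1/5) ⊗ (x ⊕ 1/5) ⊗ (x ⊕ 1/5) ⊗ (x ⊕ 1/5) ⊗ (x ⊕ 4)
Answer: roots = -2 (mult 2), 1/5 (mult 5), 4 (mult 1)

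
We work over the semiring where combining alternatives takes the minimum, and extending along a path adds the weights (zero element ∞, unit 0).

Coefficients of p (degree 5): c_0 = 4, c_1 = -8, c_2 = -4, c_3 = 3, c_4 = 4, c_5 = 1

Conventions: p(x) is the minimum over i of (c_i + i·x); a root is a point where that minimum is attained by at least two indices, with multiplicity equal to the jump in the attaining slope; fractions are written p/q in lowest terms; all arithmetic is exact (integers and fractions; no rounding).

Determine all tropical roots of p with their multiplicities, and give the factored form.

hull edge (i=0, c=4) to (i=1, c=-8): slope -12, span 1
hull edge (i=1, c=-8) to (i=5, c=1): slope 9/4, span 4
Factored form: p(x) = 1 ⊗ (x ⊕ (-9/4)) ⊗ (x ⊕ (-9/4)) ⊗ (x ⊕ (-9/4)) ⊗ (x ⊕ (-9/4)) ⊗ (x ⊕ 12)
Answer: roots = -9/4 (mult 4), 12 (mult 1)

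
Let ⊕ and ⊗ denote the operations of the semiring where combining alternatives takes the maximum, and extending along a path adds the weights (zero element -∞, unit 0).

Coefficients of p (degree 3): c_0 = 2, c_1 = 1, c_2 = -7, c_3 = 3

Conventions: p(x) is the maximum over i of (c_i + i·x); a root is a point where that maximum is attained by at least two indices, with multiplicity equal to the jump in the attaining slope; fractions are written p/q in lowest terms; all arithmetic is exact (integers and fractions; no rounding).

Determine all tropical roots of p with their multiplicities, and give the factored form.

hull edge (i=0, c=2) to (i=3, c=3): slope 1/3, span 3
Factored form: p(x) = 3 ⊗ (x ⊕ (-1/3)) ⊗ (x ⊕ (-1/3)) ⊗ (x ⊕ (-1/3))
Answer: roots = -1/3 (mult 3)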